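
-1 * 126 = -126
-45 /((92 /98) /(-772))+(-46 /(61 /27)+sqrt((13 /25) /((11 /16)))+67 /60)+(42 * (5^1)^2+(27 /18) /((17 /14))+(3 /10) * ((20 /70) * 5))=4 * sqrt(143) /55+381043343719 /10017420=38038.94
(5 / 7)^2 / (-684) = -25 / 33516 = -0.00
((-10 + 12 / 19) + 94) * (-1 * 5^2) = -40200 / 19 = -2115.79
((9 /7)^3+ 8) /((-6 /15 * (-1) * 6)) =17365 /4116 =4.22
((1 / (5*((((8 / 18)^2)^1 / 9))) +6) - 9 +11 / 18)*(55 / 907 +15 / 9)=1137635 / 97956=11.61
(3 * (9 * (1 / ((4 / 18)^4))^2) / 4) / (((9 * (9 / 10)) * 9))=7971615 / 512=15569.56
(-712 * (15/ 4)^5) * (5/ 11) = -337921875/ 1408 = -240001.33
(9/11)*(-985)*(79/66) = -964.65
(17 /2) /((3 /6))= 17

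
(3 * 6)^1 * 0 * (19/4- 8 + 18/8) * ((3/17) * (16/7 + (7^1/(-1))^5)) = 0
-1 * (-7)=7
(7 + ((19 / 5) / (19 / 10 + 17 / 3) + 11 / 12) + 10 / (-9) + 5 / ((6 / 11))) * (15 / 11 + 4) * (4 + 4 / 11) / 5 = 2888404 / 37455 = 77.12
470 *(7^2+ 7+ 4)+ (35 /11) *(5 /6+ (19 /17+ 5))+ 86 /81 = 854992969 /30294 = 28223.18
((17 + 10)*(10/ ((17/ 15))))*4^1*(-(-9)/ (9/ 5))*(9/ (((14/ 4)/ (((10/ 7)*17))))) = 14580000/ 49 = 297551.02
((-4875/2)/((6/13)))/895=-4225/716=-5.90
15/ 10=3/ 2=1.50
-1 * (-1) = 1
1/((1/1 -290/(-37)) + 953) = 0.00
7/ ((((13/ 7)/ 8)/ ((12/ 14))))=336/ 13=25.85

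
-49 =-49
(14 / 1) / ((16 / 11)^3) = 9317 / 2048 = 4.55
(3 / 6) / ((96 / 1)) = 1 / 192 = 0.01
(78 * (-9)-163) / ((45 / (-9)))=173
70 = 70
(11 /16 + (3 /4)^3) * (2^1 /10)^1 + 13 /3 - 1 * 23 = -17707 /960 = -18.44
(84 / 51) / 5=28 / 85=0.33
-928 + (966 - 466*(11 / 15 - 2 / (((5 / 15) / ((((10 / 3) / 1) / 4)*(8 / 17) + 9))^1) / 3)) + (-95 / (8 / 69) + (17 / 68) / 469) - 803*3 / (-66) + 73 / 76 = 139389422489 / 18178440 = 7667.84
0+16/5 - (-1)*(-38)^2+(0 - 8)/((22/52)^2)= 848516/605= 1402.51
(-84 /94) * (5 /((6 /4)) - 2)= -56 /47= -1.19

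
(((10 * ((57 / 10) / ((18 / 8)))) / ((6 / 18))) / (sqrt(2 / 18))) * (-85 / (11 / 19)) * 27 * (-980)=9743101200 / 11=885736472.73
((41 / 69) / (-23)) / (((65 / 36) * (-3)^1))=164 / 34385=0.00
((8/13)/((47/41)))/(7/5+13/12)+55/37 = 5735305/3368443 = 1.70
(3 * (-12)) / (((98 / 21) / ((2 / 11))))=-1.40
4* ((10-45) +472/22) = -596/11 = -54.18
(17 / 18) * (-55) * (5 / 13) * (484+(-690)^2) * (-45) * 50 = 278503775000 / 13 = 21423367307.69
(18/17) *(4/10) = 36/85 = 0.42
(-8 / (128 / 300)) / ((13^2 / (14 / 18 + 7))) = -875 / 1014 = -0.86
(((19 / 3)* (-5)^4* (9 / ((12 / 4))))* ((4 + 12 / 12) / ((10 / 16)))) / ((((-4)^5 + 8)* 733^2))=-11875 / 68235703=-0.00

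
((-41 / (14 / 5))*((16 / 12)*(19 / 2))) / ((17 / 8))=-31160 / 357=-87.28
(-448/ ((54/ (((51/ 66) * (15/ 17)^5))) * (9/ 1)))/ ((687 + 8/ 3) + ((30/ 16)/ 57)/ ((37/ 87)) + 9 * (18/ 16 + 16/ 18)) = -2952600000/ 5486278421173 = -0.00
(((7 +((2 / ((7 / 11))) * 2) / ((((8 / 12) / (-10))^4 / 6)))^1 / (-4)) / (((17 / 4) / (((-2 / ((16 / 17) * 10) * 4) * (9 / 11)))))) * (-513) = -61706431233 / 1540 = -40069111.19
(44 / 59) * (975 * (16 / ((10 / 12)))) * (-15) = -12355200 / 59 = -209410.17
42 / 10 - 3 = 6 / 5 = 1.20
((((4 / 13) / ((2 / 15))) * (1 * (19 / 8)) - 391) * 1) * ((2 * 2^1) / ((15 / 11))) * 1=-220517 / 195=-1130.86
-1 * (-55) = 55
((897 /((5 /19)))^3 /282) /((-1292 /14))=-607940835957 /399500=-1521754.28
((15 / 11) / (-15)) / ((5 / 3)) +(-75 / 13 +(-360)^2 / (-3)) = -30892164 / 715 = -43205.82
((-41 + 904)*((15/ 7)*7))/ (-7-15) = -12945/ 22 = -588.41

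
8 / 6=4 / 3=1.33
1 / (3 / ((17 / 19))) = 17 / 57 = 0.30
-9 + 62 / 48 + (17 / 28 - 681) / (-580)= -318397 / 48720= -6.54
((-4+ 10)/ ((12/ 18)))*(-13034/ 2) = -58653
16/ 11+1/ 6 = 107/ 66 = 1.62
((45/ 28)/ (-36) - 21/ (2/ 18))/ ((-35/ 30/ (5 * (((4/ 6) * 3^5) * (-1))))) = -131250.99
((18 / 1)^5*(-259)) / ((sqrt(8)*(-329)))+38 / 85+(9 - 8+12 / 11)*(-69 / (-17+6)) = 525935.64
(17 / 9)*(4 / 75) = 68 / 675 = 0.10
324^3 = 34012224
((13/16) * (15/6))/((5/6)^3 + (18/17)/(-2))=29835/724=41.21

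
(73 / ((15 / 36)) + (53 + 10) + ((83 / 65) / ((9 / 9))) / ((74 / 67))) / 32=1151303 / 153920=7.48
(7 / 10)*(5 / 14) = 1 / 4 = 0.25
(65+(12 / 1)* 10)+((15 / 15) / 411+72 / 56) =535951 / 2877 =186.29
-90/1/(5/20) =-360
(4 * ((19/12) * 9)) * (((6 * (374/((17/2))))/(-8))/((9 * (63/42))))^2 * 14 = 4768.30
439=439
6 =6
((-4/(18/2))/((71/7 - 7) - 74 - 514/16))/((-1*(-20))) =56/259515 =0.00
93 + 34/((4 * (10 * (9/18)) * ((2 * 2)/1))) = 3737/40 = 93.42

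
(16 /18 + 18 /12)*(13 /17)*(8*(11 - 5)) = 4472 /51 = 87.69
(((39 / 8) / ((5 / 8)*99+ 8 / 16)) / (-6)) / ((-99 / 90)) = 0.01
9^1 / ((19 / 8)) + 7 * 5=737 / 19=38.79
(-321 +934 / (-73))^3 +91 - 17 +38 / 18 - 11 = -130211079385805 / 3501153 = -37190913.79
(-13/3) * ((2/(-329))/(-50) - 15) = 1603862/24675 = 65.00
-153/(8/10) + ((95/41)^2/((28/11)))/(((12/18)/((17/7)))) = -120961545/658952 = -183.57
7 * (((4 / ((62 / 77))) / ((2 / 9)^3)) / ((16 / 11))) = 4322241 / 1984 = 2178.55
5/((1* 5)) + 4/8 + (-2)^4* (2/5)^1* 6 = 399/10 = 39.90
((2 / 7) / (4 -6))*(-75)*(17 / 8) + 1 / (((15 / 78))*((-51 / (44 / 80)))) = 22.71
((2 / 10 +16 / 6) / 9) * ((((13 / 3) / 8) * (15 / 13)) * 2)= 43 / 108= 0.40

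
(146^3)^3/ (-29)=-30142252394633171456/ 29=-1039388013608040395.03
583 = 583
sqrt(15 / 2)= sqrt(30) / 2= 2.74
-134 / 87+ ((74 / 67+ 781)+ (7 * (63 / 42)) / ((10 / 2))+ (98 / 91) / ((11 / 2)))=6525506477 / 8335470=782.86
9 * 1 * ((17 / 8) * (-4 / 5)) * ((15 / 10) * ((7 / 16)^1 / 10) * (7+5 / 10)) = -9639 / 1280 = -7.53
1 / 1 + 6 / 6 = 2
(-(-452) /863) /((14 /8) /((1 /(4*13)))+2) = 452 /80259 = 0.01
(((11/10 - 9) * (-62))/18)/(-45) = -2449/4050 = -0.60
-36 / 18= -2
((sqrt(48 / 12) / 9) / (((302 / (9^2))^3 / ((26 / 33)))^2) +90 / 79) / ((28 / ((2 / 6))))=344253109880010957 / 25381785155669635616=0.01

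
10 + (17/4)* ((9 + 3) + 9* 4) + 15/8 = 1727/8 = 215.88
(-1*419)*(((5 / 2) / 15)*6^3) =-15084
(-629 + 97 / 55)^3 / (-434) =20528241956996 / 36103375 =568596.20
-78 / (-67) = 78 / 67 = 1.16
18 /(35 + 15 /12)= 72 /145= 0.50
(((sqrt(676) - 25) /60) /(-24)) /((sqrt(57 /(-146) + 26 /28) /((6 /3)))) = -sqrt(5621) /39600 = -0.00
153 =153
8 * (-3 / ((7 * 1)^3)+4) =10952 / 343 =31.93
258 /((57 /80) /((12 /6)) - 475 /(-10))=5.39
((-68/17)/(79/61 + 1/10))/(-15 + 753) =-1220/314019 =-0.00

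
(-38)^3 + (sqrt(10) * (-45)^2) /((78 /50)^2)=-54872 + 140625 * sqrt(10) /169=-52240.67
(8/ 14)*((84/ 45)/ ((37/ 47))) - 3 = -913/ 555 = -1.65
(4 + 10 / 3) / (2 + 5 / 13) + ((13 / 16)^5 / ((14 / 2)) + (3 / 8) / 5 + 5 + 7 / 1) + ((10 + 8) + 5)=130383901421 / 3413114880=38.20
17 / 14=1.21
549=549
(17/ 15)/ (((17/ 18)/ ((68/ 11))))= 408/ 55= 7.42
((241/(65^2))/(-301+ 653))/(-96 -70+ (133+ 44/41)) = -9881/1946744800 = -0.00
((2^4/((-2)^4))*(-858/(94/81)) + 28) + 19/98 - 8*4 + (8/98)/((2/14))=-3420301/4606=-742.58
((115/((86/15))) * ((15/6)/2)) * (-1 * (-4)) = 8625/86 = 100.29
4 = 4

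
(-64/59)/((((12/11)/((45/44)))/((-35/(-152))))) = -525/2242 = -0.23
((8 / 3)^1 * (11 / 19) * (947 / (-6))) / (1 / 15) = -208340 / 57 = -3655.09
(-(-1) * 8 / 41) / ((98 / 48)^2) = 4608 / 98441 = 0.05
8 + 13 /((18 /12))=50 /3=16.67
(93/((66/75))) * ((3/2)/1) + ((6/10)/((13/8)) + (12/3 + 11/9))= 4224299/25740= 164.11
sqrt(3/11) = sqrt(33)/11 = 0.52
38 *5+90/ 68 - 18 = 5893/ 34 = 173.32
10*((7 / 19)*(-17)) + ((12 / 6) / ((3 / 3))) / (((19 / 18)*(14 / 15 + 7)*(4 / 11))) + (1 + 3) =-6899 / 119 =-57.97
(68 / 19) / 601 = 68 / 11419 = 0.01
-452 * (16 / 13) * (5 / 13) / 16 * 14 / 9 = -31640 / 1521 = -20.80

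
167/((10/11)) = 1837/10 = 183.70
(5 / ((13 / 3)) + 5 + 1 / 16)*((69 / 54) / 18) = 9913 / 22464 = 0.44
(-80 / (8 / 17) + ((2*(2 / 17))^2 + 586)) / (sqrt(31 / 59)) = 120240*sqrt(1829) / 8959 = 573.98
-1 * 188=-188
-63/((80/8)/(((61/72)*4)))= -427/20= -21.35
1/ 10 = 0.10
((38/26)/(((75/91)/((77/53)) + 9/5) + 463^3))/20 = 10241/13909294310332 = 0.00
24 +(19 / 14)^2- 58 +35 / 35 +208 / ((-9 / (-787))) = 32029453 / 1764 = 18157.29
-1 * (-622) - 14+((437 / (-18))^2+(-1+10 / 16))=1197.04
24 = 24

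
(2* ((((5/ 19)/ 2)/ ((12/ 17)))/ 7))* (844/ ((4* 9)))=17935/ 14364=1.25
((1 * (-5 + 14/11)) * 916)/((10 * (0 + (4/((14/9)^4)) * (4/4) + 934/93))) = -16771983816/526916995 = -31.83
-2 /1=-2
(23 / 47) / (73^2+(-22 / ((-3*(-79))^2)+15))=1291887 / 14107854358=0.00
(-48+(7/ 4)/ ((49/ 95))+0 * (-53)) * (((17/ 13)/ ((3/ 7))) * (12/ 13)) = -21233/ 169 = -125.64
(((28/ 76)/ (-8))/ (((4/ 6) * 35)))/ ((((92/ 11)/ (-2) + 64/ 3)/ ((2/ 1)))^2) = -3267/ 121735280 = -0.00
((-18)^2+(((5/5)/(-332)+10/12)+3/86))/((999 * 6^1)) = 13913327/256711032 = 0.05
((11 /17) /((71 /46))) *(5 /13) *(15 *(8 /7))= 303600 /109837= 2.76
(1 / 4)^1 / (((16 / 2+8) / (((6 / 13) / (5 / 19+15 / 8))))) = 57 / 16900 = 0.00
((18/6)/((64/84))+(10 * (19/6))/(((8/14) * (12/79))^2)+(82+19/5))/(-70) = -148360603/2419200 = -61.33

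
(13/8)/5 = 13/40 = 0.32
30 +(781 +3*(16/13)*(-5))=10303/13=792.54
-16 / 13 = -1.23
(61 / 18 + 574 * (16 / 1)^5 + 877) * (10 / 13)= 54169515395 / 117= 462987311.07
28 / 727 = 0.04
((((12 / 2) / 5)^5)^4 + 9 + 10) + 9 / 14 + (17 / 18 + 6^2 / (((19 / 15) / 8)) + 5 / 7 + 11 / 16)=525468512893060725727 / 1826477050781250000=287.70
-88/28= -22/7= -3.14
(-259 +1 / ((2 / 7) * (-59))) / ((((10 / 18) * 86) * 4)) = -275121 / 202960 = -1.36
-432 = -432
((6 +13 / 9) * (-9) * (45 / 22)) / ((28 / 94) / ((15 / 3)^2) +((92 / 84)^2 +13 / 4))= -3124595250 / 101719981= -30.72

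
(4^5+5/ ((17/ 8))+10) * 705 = 12420690/ 17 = 730628.82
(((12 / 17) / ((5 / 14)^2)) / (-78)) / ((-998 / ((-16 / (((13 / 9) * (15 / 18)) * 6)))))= -28224 / 179203375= -0.00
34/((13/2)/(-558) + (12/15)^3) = 4743000/69799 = 67.95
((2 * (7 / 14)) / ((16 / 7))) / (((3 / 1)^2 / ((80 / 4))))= 35 / 36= 0.97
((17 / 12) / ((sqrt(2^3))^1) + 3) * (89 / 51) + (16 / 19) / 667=89 * sqrt(2) / 144 + 1128169 / 215441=6.11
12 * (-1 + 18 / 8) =15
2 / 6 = 1 / 3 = 0.33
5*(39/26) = 15/2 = 7.50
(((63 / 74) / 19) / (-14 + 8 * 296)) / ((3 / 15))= 315 / 3309724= 0.00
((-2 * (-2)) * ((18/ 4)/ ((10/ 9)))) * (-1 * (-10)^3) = 16200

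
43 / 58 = 0.74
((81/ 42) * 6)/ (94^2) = 81/ 61852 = 0.00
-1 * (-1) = 1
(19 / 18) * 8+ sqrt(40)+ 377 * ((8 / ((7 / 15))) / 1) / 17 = 2 * sqrt(10)+ 416204 / 1071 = 394.94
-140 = -140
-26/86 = -13/43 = -0.30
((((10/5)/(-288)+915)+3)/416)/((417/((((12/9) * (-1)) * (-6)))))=132191/3122496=0.04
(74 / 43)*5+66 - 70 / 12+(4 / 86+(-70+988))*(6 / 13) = 1651795 / 3354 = 492.49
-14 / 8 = -7 / 4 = -1.75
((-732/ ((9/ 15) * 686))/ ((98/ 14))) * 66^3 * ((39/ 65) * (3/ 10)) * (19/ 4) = -749717694/ 12005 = -62450.45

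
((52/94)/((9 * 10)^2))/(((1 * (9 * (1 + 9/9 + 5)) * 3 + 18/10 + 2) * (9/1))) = 13/330295320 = 0.00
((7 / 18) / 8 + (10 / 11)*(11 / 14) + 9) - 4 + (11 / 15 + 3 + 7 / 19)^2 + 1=214578257 / 9097200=23.59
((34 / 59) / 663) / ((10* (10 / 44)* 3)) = 22 / 172575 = 0.00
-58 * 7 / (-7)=58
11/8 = 1.38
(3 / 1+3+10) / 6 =8 / 3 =2.67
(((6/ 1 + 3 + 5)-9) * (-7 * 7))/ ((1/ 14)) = -3430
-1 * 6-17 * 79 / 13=-1421 / 13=-109.31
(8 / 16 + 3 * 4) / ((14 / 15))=375 / 28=13.39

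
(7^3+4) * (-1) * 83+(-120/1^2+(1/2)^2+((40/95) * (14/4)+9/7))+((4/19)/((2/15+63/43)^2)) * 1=-16352939787731/565495252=-28917.91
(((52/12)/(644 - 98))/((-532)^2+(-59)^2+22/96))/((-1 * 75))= -0.00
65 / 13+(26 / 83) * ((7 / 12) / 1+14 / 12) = 921 / 166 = 5.55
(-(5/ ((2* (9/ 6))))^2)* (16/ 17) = -400/ 153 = -2.61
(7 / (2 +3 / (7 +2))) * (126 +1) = 381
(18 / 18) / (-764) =-1 / 764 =-0.00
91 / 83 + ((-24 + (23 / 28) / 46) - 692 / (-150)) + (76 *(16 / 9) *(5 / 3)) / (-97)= -6267302591 / 304327800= -20.59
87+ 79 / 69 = 6082 / 69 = 88.14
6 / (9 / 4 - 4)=-24 / 7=-3.43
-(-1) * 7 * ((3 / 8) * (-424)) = -1113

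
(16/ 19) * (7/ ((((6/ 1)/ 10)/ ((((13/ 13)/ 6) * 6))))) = 560/ 57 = 9.82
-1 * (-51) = 51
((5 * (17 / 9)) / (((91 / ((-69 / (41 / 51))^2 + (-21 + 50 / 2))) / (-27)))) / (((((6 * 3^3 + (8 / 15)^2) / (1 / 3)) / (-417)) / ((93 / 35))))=1837912065422625 / 39099081658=47006.53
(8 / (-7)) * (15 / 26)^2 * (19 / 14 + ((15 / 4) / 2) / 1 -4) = 9675 / 33124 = 0.29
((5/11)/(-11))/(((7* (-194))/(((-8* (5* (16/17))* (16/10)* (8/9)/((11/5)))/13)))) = -102400/1797556761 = -0.00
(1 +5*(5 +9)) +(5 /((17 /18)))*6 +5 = 1832 /17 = 107.76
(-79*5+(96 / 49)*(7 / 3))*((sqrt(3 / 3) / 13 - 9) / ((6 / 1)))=52838 / 91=580.64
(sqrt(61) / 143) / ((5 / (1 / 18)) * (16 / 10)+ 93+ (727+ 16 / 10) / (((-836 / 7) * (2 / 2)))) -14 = -14+ 380 * sqrt(61) / 12547067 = -14.00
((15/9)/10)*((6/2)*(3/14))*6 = 9/14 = 0.64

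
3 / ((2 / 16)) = 24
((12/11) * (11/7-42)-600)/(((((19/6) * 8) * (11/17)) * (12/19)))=-210783/3388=-62.21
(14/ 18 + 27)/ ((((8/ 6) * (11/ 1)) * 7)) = 125/ 462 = 0.27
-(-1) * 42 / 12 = 7 / 2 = 3.50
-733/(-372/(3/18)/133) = 43.68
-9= -9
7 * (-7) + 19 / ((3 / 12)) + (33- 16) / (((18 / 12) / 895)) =30511 / 3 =10170.33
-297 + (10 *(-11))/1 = -407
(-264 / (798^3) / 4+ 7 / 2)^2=87872079432927001 / 7173231506484624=12.25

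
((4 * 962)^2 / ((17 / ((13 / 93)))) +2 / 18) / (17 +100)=577477583 / 554931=1040.63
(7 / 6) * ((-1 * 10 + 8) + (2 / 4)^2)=-49 / 24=-2.04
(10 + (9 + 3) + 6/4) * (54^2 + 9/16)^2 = 102348244575/512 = 199898915.19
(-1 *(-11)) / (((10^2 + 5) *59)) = 0.00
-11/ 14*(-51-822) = 9603/ 14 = 685.93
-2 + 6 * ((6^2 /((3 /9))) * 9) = 5830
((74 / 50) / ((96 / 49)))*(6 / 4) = 1813 / 1600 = 1.13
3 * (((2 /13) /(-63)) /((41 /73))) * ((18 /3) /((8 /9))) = -657 /7462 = -0.09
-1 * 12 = -12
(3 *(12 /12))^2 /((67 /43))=387 /67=5.78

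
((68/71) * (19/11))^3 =2156689088/476379541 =4.53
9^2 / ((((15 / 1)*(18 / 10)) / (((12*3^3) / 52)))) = 243 / 13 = 18.69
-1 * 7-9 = -16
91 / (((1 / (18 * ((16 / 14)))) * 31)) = 1872 / 31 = 60.39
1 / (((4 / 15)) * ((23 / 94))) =705 / 46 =15.33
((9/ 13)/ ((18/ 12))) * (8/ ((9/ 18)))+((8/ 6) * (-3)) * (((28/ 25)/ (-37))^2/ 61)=5010499232/ 678510625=7.38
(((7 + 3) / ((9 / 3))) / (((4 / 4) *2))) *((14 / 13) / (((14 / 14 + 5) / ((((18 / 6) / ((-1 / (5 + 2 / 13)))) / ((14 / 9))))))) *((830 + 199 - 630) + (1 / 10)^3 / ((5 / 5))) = -80199201 / 67600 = -1186.38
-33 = -33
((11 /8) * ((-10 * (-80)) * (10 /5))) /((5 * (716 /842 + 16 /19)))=1759780 /6769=259.98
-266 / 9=-29.56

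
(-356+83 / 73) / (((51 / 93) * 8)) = -803055 / 9928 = -80.89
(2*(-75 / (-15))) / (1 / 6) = 60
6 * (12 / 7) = 72 / 7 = 10.29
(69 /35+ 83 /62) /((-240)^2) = 7183 /124992000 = 0.00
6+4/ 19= 118/ 19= 6.21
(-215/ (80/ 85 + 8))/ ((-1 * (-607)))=-3655/ 92264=-0.04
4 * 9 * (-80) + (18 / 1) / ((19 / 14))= -54468 / 19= -2866.74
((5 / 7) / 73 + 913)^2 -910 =217429416194 / 261121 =832676.87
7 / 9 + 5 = 5.78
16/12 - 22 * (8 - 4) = -86.67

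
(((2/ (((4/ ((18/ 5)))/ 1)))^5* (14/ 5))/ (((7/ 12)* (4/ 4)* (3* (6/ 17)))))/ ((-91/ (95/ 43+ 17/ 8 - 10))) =652156839/ 122281250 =5.33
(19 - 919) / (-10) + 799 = 889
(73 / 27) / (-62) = -73 / 1674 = -0.04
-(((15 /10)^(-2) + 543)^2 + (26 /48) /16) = -3062001119 /10368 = -295331.90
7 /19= 0.37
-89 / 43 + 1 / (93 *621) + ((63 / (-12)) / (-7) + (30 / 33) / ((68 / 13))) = -2128685663 / 1857567492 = -1.15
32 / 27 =1.19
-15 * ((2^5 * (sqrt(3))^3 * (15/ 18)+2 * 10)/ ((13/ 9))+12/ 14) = -1659.48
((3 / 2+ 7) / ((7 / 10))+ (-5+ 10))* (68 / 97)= 8160 / 679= 12.02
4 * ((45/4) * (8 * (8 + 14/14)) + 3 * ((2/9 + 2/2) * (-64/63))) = 609544/189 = 3225.10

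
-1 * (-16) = 16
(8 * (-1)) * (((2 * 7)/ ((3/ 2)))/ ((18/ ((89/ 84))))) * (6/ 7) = -3.77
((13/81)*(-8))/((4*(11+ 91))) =-0.00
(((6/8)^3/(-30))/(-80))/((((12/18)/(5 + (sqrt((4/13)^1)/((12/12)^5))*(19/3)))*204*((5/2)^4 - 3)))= 57*sqrt(13)/1632217600 + 9/50222080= 0.00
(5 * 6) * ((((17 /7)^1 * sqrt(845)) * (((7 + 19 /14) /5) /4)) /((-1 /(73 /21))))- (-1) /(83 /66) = 66 /83- 1887561 * sqrt(5) /1372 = -3075.53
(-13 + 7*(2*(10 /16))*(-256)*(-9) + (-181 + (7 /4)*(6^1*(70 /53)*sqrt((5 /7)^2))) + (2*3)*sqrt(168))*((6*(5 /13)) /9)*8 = 320*sqrt(42) /13 + 84697840 /2067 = 41135.74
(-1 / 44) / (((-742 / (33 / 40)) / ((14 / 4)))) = 3 / 33920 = 0.00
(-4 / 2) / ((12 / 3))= -1 / 2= -0.50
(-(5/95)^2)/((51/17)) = -1/1083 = -0.00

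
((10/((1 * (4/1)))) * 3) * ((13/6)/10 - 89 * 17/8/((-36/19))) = 144047/192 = 750.24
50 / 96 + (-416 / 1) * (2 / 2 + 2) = -59879 / 48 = -1247.48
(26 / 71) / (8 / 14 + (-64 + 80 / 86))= -3913 / 667826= -0.01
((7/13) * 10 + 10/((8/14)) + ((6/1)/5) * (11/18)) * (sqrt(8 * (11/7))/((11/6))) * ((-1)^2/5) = 18422 * sqrt(154)/25025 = 9.14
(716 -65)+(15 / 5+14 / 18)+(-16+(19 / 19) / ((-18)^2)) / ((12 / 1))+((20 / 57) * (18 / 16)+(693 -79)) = 93657835 / 73872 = 1267.84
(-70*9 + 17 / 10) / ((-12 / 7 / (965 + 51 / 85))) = 53085067 / 150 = 353900.45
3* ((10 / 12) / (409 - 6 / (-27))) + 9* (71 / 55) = 4709349 / 405130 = 11.62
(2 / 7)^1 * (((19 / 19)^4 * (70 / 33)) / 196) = 5 / 1617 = 0.00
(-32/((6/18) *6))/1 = -16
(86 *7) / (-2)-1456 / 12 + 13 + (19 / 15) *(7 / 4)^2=-97309 / 240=-405.45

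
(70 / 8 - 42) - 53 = -345 / 4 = -86.25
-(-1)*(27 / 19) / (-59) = -0.02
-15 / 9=-5 / 3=-1.67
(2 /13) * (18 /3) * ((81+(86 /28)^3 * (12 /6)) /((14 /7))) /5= 571917 /44590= 12.83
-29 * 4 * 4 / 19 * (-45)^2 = -939600 / 19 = -49452.63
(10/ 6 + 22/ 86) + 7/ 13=4127/ 1677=2.46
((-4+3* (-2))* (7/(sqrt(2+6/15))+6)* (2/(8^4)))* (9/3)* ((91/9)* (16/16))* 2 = -455/256- 3185* sqrt(15)/9216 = -3.12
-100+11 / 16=-1589 / 16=-99.31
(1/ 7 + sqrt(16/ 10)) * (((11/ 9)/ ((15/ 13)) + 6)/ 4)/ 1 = 953/ 3780 + 953 * sqrt(10)/ 1350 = 2.48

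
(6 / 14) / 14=0.03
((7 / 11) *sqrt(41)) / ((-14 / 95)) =-95 *sqrt(41) / 22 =-27.65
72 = 72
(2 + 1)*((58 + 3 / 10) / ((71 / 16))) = 13992 / 355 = 39.41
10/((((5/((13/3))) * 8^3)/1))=13/768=0.02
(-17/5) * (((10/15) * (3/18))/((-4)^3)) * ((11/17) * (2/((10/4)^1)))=11/3600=0.00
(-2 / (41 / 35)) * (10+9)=-1330 / 41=-32.44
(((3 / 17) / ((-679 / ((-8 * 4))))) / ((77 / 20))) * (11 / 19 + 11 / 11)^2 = 0.01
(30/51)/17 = 10/289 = 0.03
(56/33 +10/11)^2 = 7396/1089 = 6.79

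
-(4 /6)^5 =-32 /243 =-0.13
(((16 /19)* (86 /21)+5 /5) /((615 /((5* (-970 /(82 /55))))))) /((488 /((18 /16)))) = -47348125 /872828992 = -0.05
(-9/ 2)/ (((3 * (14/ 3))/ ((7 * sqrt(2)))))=-9 * sqrt(2)/ 4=-3.18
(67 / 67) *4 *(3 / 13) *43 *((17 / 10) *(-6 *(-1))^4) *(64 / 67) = 363792384 / 4355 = 83534.42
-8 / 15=-0.53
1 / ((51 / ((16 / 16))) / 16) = 16 / 51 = 0.31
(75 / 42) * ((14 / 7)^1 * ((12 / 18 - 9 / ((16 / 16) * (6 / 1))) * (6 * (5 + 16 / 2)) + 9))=-200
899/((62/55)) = 1595/2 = 797.50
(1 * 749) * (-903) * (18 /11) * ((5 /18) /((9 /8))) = -9017960 /33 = -273271.52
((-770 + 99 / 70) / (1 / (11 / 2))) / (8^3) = -591811 / 71680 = -8.26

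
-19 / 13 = -1.46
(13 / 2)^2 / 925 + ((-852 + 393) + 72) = -1431731 / 3700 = -386.95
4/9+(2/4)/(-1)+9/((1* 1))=161/18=8.94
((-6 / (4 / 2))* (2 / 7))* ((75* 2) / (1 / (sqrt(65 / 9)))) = -300* sqrt(65) / 7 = -345.53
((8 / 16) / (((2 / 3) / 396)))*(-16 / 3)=-1584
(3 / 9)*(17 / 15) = 17 / 45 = 0.38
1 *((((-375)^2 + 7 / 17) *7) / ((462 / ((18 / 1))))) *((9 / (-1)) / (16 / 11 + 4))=-5378922 / 85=-63281.44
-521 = -521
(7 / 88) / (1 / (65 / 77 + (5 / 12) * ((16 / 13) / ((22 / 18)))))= 115 / 1144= 0.10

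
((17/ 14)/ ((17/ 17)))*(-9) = -153/ 14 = -10.93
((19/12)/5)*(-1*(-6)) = 19/10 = 1.90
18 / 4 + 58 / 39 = 467 / 78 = 5.99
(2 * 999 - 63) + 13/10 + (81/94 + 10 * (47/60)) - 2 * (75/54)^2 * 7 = 36508918/19035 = 1917.99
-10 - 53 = -63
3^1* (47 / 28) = 141 / 28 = 5.04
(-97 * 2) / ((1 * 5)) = -194 / 5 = -38.80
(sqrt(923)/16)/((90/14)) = 0.30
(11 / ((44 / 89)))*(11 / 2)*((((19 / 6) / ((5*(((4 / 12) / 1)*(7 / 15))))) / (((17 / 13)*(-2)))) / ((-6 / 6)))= 725439 / 3808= 190.50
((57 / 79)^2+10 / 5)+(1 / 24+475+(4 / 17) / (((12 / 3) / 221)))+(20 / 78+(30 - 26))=321168983 / 649064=494.82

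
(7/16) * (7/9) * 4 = 49/36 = 1.36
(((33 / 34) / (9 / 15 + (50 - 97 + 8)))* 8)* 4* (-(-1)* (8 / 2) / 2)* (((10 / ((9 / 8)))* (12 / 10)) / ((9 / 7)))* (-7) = 43120 / 459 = 93.94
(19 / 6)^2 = 361 / 36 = 10.03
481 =481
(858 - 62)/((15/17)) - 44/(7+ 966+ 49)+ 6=6960512/7665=908.09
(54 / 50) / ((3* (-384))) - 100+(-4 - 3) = -342403 / 3200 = -107.00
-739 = -739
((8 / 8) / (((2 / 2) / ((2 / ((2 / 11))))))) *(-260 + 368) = 1188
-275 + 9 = -266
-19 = -19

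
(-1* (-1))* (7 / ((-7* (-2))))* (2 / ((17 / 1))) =1 / 17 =0.06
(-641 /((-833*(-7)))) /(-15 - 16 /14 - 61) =641 /449820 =0.00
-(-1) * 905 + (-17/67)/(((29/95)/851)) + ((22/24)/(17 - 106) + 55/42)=2890030159/14525868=198.96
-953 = -953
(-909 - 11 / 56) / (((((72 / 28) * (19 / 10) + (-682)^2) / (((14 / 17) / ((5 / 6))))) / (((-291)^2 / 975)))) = -355067433 / 2116336430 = -0.17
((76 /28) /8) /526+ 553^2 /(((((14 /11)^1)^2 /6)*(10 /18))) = 300294302711 /147280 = 2038934.70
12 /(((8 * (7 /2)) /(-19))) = -57 /7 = -8.14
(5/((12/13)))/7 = 65/84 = 0.77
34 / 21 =1.62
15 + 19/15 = 244/15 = 16.27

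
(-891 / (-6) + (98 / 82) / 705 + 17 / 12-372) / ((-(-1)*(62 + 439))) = -25677079 / 57925620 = -0.44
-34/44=-17/22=-0.77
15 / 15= 1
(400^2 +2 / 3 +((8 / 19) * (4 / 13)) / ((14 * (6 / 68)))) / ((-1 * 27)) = -30737926 / 5187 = -5925.95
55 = 55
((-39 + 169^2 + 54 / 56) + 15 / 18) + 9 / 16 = 9584185 / 336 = 28524.36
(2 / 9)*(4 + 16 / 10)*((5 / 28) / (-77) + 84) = 362198 / 3465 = 104.53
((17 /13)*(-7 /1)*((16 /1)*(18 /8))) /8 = -1071 /26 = -41.19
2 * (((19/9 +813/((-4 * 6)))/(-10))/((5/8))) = 2287/225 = 10.16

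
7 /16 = 0.44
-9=-9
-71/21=-3.38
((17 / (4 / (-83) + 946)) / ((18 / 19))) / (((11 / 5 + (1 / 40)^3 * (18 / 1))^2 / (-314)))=-2155014656000000 / 1751523504931953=-1.23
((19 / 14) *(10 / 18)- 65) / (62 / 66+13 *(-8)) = 89045 / 142842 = 0.62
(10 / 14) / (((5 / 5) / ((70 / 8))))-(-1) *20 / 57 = 1505 / 228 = 6.60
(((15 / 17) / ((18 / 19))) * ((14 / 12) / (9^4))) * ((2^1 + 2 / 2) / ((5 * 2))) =133 / 2676888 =0.00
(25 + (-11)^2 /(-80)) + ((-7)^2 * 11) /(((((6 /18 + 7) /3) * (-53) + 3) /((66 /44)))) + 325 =31172061 /91120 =342.10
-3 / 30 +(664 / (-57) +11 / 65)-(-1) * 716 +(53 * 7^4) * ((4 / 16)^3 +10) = 302380818061 / 237120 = 1275222.75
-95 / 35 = -19 / 7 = -2.71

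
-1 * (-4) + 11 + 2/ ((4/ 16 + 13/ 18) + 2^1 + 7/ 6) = 15.48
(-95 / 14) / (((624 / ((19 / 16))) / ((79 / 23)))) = -142595 / 3214848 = -0.04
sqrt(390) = 19.75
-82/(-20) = 41/10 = 4.10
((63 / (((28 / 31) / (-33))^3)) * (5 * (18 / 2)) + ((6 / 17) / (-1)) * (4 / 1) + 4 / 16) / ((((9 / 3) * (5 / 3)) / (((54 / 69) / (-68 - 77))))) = 66339677940579 / 444488800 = 149249.38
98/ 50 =49/ 25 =1.96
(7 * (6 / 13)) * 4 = 168 / 13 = 12.92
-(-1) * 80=80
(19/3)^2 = 40.11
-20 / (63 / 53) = -16.83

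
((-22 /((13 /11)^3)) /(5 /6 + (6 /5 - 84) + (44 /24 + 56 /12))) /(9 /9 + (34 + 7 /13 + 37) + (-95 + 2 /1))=-219615 /25443964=-0.01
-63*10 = -630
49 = 49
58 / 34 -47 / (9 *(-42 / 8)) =8677 / 3213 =2.70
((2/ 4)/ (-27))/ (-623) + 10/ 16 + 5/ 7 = 25747/ 19224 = 1.34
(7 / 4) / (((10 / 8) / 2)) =14 / 5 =2.80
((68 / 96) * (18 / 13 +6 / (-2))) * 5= -595 / 104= -5.72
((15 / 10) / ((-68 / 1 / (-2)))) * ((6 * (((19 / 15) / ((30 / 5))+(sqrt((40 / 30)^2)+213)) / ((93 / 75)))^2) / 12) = 9320937025 / 14115168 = 660.35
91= 91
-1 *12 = -12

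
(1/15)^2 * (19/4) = 19/900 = 0.02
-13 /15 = -0.87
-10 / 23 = -0.43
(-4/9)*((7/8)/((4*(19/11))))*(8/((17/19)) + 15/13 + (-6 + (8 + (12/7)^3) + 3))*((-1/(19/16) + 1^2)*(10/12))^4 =-0.00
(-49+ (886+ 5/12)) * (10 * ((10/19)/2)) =251225/114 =2203.73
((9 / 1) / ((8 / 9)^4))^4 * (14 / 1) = 85103658213398501607 / 140737488355328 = 604697.86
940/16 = 235/4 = 58.75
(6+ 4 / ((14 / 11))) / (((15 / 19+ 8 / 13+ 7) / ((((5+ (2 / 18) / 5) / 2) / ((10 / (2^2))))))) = 893152 / 817425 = 1.09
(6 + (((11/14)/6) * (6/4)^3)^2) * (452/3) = 11708947/12544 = 933.43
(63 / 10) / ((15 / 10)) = 21 / 5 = 4.20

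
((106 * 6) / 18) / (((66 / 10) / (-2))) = -10.71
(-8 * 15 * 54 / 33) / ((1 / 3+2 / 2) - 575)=6480 / 18931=0.34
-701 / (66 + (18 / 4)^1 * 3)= -1402 / 159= -8.82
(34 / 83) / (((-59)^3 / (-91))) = 3094 / 17046457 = 0.00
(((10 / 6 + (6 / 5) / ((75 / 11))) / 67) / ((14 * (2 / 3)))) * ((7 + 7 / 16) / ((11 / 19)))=223193 / 5896000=0.04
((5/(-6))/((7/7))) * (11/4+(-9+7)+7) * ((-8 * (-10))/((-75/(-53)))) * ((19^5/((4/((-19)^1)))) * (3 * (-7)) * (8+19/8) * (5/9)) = -224545991113115/432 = -519782386835.91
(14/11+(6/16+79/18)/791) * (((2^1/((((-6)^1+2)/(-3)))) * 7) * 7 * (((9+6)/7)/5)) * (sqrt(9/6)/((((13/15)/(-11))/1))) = -12016515 * sqrt(6)/47008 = -626.16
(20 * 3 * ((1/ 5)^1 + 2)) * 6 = 792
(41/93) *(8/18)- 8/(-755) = 130516/631935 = 0.21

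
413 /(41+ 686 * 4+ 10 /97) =40061 /270155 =0.15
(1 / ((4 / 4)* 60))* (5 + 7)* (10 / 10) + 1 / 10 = 3 / 10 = 0.30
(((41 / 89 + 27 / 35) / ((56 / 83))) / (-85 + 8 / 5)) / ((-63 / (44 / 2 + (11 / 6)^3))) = 138411713 / 14140943712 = 0.01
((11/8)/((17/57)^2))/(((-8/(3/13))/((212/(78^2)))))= -631389/40635712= -0.02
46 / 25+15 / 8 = 743 / 200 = 3.72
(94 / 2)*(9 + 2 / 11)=431.55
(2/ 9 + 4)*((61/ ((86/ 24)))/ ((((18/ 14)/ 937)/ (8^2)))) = 3892163072/ 1161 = 3352422.97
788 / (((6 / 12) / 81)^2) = 20680272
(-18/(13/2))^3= -46656/2197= -21.24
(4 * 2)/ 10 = 4/ 5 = 0.80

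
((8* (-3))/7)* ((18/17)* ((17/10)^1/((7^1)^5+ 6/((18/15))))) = -6/16345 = -0.00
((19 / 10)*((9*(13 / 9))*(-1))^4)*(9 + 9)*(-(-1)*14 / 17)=68375034 / 85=804412.16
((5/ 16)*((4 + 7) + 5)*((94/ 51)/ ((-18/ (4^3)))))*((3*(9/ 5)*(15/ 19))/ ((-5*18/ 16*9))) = 24064/ 8721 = 2.76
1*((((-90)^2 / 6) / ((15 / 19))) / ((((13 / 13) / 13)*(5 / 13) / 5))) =288990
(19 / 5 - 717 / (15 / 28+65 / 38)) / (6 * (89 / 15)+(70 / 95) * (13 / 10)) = -29963 / 3473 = -8.63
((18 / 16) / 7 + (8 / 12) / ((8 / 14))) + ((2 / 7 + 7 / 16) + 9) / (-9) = 83 / 336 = 0.25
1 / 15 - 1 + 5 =61 / 15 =4.07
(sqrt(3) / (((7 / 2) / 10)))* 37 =740* sqrt(3) / 7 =183.10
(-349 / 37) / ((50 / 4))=-698 / 925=-0.75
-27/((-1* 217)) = 27/217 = 0.12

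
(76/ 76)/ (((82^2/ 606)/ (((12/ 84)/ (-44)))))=-303/ 1035496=-0.00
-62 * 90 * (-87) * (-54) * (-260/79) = 6815858400/79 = 86276688.61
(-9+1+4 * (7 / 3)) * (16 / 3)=64 / 9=7.11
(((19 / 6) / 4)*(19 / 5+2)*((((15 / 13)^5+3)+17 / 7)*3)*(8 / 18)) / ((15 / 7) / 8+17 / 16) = 85624337672 / 2489519565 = 34.39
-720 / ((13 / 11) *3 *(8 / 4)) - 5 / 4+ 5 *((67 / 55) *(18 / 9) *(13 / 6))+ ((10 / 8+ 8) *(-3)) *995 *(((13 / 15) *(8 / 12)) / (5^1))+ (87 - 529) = -31823459 / 8580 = -3709.03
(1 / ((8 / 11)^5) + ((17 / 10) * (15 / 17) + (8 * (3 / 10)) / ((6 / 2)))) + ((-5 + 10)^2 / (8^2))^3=9534821 / 1310720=7.27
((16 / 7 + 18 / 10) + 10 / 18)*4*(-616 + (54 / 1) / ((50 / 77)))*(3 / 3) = -11128744 / 1125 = -9892.22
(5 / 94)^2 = 25 / 8836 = 0.00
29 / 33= 0.88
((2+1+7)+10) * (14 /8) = 35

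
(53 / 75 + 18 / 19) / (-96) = -2357 / 136800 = -0.02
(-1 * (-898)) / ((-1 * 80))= -449 / 40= -11.22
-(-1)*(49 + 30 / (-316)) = 7727 / 158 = 48.91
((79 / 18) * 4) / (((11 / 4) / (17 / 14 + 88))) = 394684 / 693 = 569.53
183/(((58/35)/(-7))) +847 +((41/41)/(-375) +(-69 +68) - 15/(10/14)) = 1130567/21750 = 51.98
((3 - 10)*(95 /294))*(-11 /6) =1045 /252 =4.15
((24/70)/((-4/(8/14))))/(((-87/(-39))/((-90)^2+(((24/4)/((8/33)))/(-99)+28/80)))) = -6318078/35525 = -177.85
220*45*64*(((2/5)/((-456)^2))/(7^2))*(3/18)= 220/53067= 0.00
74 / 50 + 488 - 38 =11287 / 25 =451.48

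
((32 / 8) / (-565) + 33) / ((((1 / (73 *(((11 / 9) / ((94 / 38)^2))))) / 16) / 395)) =6830288179792 / 2246553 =3040341.44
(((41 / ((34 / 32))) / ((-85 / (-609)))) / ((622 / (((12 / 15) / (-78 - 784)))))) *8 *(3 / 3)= -3196032 / 968446225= -0.00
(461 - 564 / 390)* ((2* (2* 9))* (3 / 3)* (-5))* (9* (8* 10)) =-774256320 / 13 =-59558178.46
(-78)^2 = 6084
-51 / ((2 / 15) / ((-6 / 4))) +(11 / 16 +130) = 11271 / 16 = 704.44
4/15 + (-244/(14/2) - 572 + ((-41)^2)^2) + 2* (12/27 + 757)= 890400829/315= 2826669.30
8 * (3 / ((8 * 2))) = 1.50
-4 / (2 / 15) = -30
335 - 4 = 331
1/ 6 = 0.17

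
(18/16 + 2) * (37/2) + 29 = 1389/16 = 86.81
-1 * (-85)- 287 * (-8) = 2381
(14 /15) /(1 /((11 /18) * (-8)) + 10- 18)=-616 /5415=-0.11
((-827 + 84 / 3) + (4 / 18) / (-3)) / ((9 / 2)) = -43150 / 243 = -177.57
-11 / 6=-1.83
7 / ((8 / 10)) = 35 / 4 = 8.75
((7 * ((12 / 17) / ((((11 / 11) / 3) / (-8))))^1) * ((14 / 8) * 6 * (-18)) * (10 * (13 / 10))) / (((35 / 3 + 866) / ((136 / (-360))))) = -1651104 / 13165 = -125.42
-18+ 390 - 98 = 274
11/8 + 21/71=1.67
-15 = -15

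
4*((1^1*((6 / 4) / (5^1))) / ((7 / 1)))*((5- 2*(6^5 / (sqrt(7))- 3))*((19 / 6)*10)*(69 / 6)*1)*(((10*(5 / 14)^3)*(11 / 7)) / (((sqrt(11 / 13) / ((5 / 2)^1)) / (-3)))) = -45065625*sqrt(143) / 134456 + 7964325000*sqrt(1001) / 117649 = 2137786.32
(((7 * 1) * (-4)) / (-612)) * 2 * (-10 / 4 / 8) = -35 / 1224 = -0.03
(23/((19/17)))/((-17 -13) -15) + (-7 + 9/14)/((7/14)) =-78832/5985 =-13.17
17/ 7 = 2.43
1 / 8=0.12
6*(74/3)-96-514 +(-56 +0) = -518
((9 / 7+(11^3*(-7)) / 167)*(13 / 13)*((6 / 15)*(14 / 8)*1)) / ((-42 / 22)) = 350438 / 17535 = 19.99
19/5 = 3.80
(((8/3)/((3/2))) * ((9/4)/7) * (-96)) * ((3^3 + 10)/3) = -4736/7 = -676.57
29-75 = -46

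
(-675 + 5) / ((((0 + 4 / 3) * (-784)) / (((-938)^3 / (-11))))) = 2115867705 / 44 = 48087902.39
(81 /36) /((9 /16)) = 4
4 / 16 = 1 / 4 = 0.25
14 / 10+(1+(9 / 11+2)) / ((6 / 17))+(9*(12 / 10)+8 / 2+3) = 1651 / 55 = 30.02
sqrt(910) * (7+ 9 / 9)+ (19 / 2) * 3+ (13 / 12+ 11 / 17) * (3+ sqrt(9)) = 661 / 17+ 8 * sqrt(910) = 280.21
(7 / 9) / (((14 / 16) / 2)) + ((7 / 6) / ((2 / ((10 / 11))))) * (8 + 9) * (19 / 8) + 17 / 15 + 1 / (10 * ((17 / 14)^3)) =948569351 / 38910960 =24.38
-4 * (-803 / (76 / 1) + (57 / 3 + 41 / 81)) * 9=-55037 / 171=-321.85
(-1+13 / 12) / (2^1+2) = 1 / 48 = 0.02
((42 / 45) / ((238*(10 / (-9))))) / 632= -3 / 537200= -0.00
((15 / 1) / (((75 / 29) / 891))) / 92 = 56.17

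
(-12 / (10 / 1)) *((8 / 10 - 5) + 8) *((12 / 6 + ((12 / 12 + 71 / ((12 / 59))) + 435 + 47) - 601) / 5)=-53143 / 250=-212.57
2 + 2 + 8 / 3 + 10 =50 / 3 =16.67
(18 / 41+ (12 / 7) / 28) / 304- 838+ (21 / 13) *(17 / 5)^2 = -162627066191 / 198489200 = -819.32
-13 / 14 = -0.93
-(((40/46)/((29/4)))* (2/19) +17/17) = -12833/12673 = -1.01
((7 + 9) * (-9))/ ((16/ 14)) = -126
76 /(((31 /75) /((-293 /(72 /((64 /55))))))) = -890720 /1023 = -870.69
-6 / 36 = -1 / 6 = -0.17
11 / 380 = 0.03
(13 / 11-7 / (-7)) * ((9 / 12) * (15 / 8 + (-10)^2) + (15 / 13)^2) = 1261215 / 7436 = 169.61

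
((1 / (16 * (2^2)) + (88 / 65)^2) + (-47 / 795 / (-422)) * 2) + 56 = 524784085069 / 9071649600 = 57.85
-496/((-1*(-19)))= -496/19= -26.11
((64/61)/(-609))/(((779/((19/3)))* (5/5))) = -64/4569327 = -0.00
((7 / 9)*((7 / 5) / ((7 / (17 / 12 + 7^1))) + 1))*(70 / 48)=7889 / 2592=3.04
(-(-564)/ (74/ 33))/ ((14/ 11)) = 51183/ 259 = 197.62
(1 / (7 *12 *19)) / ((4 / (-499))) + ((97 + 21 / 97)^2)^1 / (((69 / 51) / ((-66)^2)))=1827785463983309 / 60067056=30429083.52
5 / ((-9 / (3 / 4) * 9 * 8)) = -5 / 864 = -0.01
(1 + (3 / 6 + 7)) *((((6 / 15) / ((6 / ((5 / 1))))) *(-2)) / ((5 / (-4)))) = 68 / 15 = 4.53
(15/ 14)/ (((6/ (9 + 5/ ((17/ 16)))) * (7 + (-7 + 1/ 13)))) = 15145/ 476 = 31.82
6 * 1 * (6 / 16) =9 / 4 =2.25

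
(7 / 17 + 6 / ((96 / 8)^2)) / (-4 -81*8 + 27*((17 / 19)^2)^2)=-4821877 / 6749480760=-0.00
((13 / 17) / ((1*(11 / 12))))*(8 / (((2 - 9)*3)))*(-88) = 3328 / 119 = 27.97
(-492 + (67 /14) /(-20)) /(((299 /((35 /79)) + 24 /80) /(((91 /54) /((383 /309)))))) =-1291852471 /1303324488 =-0.99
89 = 89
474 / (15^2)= 158 / 75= 2.11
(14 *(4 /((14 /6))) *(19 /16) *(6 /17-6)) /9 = -304 /17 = -17.88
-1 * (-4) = 4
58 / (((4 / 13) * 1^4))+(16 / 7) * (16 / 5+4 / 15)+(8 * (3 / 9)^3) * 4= 373481 / 1890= 197.61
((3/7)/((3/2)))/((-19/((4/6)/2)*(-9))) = 2/3591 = 0.00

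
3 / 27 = 1 / 9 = 0.11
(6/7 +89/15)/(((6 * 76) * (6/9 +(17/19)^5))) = 92918873/7737885960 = 0.01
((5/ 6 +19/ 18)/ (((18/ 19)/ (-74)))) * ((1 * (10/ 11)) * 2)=-239020/ 891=-268.26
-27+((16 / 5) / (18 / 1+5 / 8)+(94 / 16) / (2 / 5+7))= -5741077 / 220520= -26.03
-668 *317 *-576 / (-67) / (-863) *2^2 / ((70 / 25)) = 1219714560 / 404747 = 3013.52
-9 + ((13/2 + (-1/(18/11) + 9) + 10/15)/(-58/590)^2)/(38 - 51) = -13069073/98397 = -132.82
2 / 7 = 0.29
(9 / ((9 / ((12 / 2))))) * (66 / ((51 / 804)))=106128 / 17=6242.82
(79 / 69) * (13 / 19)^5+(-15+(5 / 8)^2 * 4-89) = -279555197657 / 2733613296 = -102.27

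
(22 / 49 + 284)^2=194267844 / 2401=80911.22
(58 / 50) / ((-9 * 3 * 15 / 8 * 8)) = -29 / 10125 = -0.00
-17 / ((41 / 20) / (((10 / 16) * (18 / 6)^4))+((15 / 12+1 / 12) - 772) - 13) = 34425 / 1586843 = 0.02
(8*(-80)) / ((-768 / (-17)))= -14.17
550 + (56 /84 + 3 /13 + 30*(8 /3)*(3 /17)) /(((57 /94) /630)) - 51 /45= 1017128867 /62985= 16148.75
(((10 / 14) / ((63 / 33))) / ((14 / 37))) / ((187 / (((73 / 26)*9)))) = 40515 / 303212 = 0.13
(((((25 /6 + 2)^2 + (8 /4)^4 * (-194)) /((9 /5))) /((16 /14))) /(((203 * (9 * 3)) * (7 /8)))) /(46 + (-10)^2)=-551875 /259273224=-0.00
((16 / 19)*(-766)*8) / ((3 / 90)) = -2941440 / 19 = -154812.63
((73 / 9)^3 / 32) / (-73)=-5329 / 23328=-0.23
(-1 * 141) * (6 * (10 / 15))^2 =-2256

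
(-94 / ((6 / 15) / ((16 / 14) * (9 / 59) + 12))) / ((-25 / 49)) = 1654212 / 295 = 5607.50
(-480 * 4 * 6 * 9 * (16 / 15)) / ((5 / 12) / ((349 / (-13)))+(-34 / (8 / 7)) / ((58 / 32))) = 13431619584 / 1995373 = 6731.38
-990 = -990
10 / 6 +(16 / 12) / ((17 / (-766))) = -993 / 17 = -58.41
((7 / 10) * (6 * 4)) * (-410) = -6888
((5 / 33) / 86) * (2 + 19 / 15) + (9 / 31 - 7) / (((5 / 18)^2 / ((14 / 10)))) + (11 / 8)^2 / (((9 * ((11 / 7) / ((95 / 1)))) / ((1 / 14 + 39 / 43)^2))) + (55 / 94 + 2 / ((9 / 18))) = -6272457198825581 / 59741988768000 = -104.99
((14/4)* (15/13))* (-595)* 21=-1311975/26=-50460.58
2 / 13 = 0.15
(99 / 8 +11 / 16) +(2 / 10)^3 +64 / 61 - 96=-9989399 / 122000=-81.88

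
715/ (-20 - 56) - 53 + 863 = 60845/ 76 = 800.59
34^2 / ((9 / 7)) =8092 / 9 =899.11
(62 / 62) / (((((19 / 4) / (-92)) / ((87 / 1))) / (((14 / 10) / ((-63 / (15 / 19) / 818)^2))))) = -35704456640 / 144039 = -247880.48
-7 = -7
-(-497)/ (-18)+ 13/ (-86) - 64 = -35512/ 387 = -91.76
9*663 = 5967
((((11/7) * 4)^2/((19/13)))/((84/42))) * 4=50336/931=54.07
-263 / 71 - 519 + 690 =11878 / 71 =167.30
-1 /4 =-0.25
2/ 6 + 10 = 31/ 3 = 10.33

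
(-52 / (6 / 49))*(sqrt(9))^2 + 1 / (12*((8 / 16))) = -22931 / 6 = -3821.83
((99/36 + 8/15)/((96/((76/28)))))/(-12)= -3743/483840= -0.01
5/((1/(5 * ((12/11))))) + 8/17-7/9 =45383/1683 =26.97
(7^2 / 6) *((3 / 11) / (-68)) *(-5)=245 / 1496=0.16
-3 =-3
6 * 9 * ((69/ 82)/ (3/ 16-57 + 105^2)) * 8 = 0.03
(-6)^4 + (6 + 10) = 1312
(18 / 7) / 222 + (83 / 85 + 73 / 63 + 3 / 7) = 510268 / 198135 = 2.58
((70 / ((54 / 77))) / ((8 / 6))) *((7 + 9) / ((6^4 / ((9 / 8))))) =2695 / 2592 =1.04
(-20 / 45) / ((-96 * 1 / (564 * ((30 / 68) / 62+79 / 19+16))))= 37959503 / 720936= 52.65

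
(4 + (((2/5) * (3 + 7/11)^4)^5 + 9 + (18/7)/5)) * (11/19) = 39406497057702587603100884352073/40670795148195673283515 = 968913858.56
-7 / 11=-0.64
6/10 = 3/5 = 0.60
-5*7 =-35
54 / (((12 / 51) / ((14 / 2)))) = 3213 / 2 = 1606.50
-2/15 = -0.13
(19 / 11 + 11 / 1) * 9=1260 / 11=114.55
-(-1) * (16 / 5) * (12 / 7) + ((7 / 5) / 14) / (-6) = 2297 / 420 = 5.47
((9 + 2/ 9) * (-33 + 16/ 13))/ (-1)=34279/ 117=292.98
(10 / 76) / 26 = 5 / 988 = 0.01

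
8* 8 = 64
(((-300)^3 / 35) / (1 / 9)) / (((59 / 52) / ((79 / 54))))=-3697200000 / 413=-8952058.11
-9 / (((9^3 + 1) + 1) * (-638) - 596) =1 / 51886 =0.00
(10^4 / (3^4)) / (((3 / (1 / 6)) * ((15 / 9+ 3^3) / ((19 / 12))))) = 11875 / 31347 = 0.38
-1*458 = -458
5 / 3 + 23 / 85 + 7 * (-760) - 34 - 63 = -1380841 / 255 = -5415.06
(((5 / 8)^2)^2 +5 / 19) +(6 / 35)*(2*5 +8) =3.50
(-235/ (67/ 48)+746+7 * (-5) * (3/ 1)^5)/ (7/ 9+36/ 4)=-4780197/ 5896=-810.75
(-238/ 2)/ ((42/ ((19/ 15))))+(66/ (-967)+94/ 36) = -45518/ 43515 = -1.05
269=269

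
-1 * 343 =-343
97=97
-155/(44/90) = -6975/22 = -317.05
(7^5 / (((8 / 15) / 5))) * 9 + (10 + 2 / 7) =79413651 / 56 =1418100.91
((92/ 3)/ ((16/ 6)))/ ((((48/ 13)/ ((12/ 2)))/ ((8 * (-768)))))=-114816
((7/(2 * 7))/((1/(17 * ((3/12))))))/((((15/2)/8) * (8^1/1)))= 0.28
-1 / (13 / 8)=-8 / 13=-0.62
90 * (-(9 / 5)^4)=-118098 / 125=-944.78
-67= -67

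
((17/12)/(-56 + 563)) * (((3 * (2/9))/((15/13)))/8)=17/84240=0.00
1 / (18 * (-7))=-1 / 126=-0.01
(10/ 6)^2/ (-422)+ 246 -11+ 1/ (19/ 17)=17022161/ 72162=235.89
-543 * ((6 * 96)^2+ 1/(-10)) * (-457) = 823305213609/10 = 82330521360.90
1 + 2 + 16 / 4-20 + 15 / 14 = -167 / 14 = -11.93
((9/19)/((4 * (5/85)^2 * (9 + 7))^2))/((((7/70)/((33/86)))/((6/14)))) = 372086055/23425024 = 15.88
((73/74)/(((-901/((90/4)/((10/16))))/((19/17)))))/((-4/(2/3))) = 4161/566729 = 0.01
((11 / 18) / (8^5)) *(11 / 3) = 121 / 1769472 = 0.00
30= 30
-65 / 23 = -2.83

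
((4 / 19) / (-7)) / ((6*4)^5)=-1 / 264757248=-0.00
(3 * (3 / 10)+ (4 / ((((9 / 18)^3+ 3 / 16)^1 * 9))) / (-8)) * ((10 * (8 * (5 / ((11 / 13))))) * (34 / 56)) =143650 / 693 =207.29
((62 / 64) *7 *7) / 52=1519 / 1664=0.91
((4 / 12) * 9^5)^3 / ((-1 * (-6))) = 2541865828329 / 2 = 1270932914164.50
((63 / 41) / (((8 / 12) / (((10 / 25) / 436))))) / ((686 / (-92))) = -621 / 2189810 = -0.00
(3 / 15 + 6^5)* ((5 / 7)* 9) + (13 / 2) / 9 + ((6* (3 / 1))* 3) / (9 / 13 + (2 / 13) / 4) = 119854351 / 2394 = 50064.47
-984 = -984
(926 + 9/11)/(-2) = -10195/22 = -463.41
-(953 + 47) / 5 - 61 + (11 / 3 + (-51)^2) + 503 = 8540 / 3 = 2846.67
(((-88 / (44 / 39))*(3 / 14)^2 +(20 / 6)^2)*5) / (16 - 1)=2.51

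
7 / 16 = 0.44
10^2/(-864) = -25/216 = -0.12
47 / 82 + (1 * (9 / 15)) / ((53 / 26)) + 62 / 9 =1516919 / 195570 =7.76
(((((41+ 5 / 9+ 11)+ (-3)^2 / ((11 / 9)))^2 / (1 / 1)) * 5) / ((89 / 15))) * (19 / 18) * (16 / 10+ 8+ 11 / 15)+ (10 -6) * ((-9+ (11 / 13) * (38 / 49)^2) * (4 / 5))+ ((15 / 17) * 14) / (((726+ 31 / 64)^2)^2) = 128383526859971527035396095504448536 / 3893519399160406070136459002625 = 32973.65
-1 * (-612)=612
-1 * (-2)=2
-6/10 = -3/5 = -0.60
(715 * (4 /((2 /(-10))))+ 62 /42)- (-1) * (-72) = -301781 /21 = -14370.52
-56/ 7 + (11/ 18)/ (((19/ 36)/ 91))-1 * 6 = 1736/ 19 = 91.37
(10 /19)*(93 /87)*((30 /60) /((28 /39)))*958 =2895555 /7714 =375.36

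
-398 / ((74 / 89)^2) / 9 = -1576279 / 24642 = -63.97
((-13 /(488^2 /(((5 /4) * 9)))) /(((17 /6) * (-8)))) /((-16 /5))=-8775 /1036402688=-0.00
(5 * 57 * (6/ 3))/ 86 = 285/ 43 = 6.63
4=4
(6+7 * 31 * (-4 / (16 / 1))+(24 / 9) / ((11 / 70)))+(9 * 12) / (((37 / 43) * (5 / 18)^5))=75861.94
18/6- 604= -601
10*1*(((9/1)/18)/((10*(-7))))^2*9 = 9/1960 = 0.00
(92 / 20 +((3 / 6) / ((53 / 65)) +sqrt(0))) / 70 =2763 / 37100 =0.07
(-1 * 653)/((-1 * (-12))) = -653/12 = -54.42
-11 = -11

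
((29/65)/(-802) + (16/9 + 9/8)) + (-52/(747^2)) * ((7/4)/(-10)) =337692886073/116356036680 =2.90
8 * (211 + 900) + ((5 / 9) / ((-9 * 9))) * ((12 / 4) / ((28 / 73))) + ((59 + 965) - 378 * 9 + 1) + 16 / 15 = 221538683 / 34020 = 6512.01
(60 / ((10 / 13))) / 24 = 13 / 4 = 3.25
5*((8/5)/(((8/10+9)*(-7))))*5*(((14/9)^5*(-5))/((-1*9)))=-1568000/531441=-2.95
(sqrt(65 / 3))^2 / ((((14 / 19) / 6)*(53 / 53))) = 1235 / 7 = 176.43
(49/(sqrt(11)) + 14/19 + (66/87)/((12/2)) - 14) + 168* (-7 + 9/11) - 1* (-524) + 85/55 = -869704/1653 + 49* sqrt(11)/11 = -511.36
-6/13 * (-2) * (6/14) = 36/91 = 0.40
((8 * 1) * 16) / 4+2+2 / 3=104 / 3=34.67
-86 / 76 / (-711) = 43 / 27018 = 0.00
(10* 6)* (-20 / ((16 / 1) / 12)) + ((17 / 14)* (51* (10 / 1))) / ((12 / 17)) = -635 / 28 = -22.68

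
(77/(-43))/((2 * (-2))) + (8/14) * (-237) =-162517/1204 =-134.98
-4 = -4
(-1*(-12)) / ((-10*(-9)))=2 / 15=0.13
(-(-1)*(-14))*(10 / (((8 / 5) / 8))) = -700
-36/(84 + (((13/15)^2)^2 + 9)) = -911250/2368343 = -0.38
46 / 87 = 0.53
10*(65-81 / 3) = 380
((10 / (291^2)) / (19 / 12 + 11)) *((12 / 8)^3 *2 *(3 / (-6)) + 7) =145 / 4262277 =0.00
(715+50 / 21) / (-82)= -15065 / 1722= -8.75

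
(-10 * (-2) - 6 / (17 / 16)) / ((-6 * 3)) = -122 / 153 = -0.80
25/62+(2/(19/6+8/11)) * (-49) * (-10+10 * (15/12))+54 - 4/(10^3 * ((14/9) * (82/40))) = -973640231/114326450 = -8.52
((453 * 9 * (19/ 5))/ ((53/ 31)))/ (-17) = -533.04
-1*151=-151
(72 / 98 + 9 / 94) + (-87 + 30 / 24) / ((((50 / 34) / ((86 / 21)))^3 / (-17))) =31481.74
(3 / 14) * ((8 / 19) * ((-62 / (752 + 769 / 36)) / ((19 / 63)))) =-241056 / 10050601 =-0.02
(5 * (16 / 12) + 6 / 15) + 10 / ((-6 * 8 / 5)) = 241 / 40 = 6.02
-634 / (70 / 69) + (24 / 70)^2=-765411 / 1225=-624.83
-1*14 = -14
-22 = -22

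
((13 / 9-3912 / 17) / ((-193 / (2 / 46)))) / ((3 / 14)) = 489818 / 2037501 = 0.24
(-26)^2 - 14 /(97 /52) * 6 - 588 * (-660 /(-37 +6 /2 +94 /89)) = -792711128 /71101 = -11149.09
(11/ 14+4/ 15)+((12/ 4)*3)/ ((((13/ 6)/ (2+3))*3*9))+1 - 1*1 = 4973/ 2730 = 1.82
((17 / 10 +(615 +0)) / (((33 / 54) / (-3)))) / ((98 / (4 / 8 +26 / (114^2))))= -615819 / 39710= -15.51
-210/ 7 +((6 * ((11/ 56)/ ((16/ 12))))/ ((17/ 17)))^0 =-29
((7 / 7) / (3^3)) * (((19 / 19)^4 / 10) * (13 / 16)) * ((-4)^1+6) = 13 / 2160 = 0.01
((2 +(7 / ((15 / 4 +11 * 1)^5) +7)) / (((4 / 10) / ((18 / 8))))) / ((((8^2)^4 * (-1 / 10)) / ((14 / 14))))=-1447723318275 / 47977757551886336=-0.00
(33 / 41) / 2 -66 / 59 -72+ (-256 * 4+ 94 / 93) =-492995137 / 449934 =-1095.71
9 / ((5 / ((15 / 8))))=27 / 8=3.38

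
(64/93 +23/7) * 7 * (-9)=-7761/31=-250.35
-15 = -15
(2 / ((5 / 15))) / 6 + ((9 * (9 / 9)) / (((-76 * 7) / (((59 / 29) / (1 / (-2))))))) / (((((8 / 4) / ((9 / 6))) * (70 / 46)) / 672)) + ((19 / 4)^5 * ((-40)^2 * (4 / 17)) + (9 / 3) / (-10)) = 238764009153 / 262276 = 910354.01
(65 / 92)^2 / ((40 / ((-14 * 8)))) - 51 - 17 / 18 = -2031695 / 38088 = -53.34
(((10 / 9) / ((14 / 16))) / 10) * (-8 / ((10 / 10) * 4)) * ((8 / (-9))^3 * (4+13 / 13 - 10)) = -0.89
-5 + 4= -1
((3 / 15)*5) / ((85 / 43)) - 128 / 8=-1317 / 85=-15.49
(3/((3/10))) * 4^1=40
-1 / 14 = -0.07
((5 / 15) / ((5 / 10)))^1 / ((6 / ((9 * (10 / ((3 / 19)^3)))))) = 68590 / 27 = 2540.37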